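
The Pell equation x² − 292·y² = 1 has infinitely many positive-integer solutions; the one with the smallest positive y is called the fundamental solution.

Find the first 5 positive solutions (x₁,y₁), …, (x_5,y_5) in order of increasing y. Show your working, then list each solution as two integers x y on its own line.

2281249 133500
10408194000001 609093483000
47487364308614281249 2778987798000400500
216661004683313632776000001 12679126270400622186966000
988515400545561595548925838281249 57848488250447518938990000667500

√292 = [17; 11,2,1,3,8,3,1,2,11,34, …], period ℓ=10 (even) → k=9
i=0: a=17 ⇒ p=17, q=1
…
i=3: a=1 ⇒ p=581, q=34
…
i=7: a=1 ⇒ p=72812, q=4261
i=8: a=2 ⇒ p=200767, q=11749
i=9: a=11 ⇒ p=2281249, q=133500
fundamental: x₁=2281249, y₁=133500  (since 5204097000001 − 292·17822250000 = 1)
(x_2, y_2) = (2281249·2281249 + 292·133500·133500, 2281249·133500 + 133500·2281249) = (10408194000001, 609093483000)
(x_3, y_3) = (2281249·10408194000001 + 292·133500·609093483000, 2281249·609093483000 + 133500·10408194000001) = (47487364308614281249, 2778987798000400500)
(x_4, y_4) = (2281249·47487364308614281249 + 292·133500·2778987798000400500, 2281249·2778987798000400500 + 133500·47487364308614281249) = (216661004683313632776000001, 12679126270400622186966000)
(x_5, y_5) = (2281249·216661004683313632776000001 + 292·133500·12679126270400622186966000, 2281249·12679126270400622186966000 + 133500·216661004683313632776000001) = (988515400545561595548925838281249, 57848488250447518938990000667500)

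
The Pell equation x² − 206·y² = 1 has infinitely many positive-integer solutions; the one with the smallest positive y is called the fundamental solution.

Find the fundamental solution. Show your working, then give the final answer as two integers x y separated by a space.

59535 4148

√206 = [14; 2,1,5,14,5,1,2,28, …], period ℓ=8 (even) → k=7
a_0=14:  p_0=14·1+0=14,  q_0=14·0+1=1
…
a_2=1:  p_2=1·29+14=43,  q_2=1·2+1=3
…
a_4=14:  p_4=14·244+43=3459,  q_4=14·17+3=241
…
a_6=1:  p_6=1·17539+3459=20998,  q_6=1·1222+241=1463
a_7=2:  p_7=2·20998+17539=59535,  q_7=2·1463+1222=4148
(x₁, y₁) = (59535, 4148);  59535² − 206·4148² = 1 ✓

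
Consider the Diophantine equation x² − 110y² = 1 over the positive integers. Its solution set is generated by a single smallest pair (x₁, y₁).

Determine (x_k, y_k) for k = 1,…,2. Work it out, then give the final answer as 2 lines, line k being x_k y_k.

[10; 2,20] for √110; ℓ=2 ⇒ convergent index 1
i=0: a=10 ⇒ p=10, q=1
i=1: a=2 ⇒ p=21, q=2
fundamental: x₁=21, y₁=2  (since 441 − 110·4 = 1)
(x_2, y_2) = (21·21 + 110·2·2, 21·2 + 2·21) = (881, 84)

21 2
881 84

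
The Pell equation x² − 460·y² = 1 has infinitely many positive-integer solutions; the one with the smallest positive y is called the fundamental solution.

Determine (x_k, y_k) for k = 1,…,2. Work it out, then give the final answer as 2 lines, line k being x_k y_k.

√460 = [21; 2,4,3,1,2,10,2,1,3,4,2,42, …], period ℓ=12 (even) → k=11
i=0: a=21 ⇒ p=21, q=1
…
i=3: a=3 ⇒ p=622, q=29
…
i=5: a=2 ⇒ p=2252, q=105
…
i=9: a=3 ⇒ p=265693, q=12388
i=10: a=4 ⇒ p=1135029, q=52921
i=11: a=2 ⇒ p=2535751, q=118230
fundamental: x₁=2535751, y₁=118230  (since 6430033134001 − 460·13978332900 = 1)
(x_2, y_2) = (2535751·2535751 + 460·118230·118230, 2535751·118230 + 118230·2535751) = (12860066268001, 599603681460)

2535751 118230
12860066268001 599603681460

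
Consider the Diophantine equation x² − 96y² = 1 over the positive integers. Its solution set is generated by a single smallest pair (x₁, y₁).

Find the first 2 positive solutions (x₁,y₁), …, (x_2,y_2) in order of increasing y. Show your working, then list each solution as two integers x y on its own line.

√96 → a₀=9, period (1,3,1,18); ℓ=4 even so k=3
step 0: (9, 1)  from 9·(1,0) + (0,1)
step 1: (10, 1)  from 1·(9,1) + (1,0)
step 2: (39, 4)  from 3·(10,1) + (9,1)
step 3: (49, 5)  from 1·(39,4) + (10,1)
(x₁, y₁) = (49, 5);  49² − 96·5² = 1 ✓
(x_2, y_2) = (49·49 + 96·5·5, 49·5 + 5·49) = (4801, 490)

49 5
4801 490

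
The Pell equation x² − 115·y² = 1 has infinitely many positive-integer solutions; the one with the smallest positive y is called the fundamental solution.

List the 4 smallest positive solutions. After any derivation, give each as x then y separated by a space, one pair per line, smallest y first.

1126 105
2535751 236460
5710510126 532507815
12860066268001 1199207362920

√115 → a₀=10, period (1,2,1,1,1,1,1,2,1,20); ℓ=10 even so k=9
step 0: (10, 1)  from 10·(1,0) + (0,1)
step 1: (11, 1)  from 1·(10,1) + (1,0)
…
step 4: (75, 7)  from 1·(43,4) + (32,3)
step 5: (118, 11)  from 1·(75,7) + (43,4)
…
step 7: (311, 29)  from 1·(193,18) + (118,11)
step 8: (815, 76)  from 2·(311,29) + (193,18)
step 9: (1126, 105)  from 1·(815,76) + (311,29)
→ (1126, 105).  Check: 1126²=1267876, 115·105²=1267875, difference 1.
n=2: (1126,105)∘(1126,105) = (1126·1126+115·105·105, 1126·105+105·1126) = (2535751,236460)
n=3: (2535751,236460)∘(1126,105) = (1126·2535751+115·105·236460, 1126·236460+105·2535751) = (5710510126,532507815)
n=4: (5710510126,532507815)∘(1126,105) = (1126·5710510126+115·105·532507815, 1126·532507815+105·5710510126) = (12860066268001,1199207362920)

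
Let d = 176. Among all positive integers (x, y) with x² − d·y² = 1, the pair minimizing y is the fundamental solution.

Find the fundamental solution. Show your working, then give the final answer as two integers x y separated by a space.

√176 = [13; 3,1,3,26, …], period ℓ=4 (even) → k=3
i=0: a=13 ⇒ p=13, q=1
…
i=2: a=1 ⇒ p=53, q=4
i=3: a=3 ⇒ p=199, q=15
(x₁, y₁) = (199, 15);  199² − 176·15² = 1 ✓

199 15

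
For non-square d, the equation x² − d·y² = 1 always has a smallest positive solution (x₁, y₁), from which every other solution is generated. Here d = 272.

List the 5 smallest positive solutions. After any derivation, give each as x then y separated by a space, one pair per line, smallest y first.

√272 = [16; 2,32, …], period ℓ=2 (even) → k=1
a_0=16:  p_0=16·1+0=16,  q_0=16·0+1=1
a_1=2:  p_1=2·16+1=33,  q_1=2·1+0=2
→ (33, 2).  Check: 33²=1089, 272·2²=1088, difference 1.
k=2:  x_2 = 33·33+272·2·2 = 2177,  y_2 = 33·2+2·33 = 132
k=3:  x_3 = 33·2177+272·2·132 = 143649,  y_3 = 33·132+2·2177 = 8710
k=4:  x_4 = 33·143649+272·2·8710 = 9478657,  y_4 = 33·8710+2·143649 = 574728
k=5:  x_5 = 33·9478657+272·2·574728 = 625447713,  y_5 = 33·574728+2·9478657 = 37923338

33 2
2177 132
143649 8710
9478657 574728
625447713 37923338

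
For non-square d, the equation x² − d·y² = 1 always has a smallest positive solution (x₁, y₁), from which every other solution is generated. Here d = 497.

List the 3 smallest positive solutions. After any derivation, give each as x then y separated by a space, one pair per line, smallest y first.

1201887 53912
2889064721537 129592263888
6944658661946678751 311510514535059400

√497 = [22; 3,2,2,5,6,5,2,2,3,44, …], period ℓ=10 (even) → k=9
a_0=22:  p_0=22·1+0=22,  q_0=22·0+1=1
a_1=3:  p_1=3·22+1=67,  q_1=3·1+0=3
…
a_3=2:  p_3=2·156+67=379,  q_3=2·7+3=17
…
a_5=6:  p_5=6·2051+379=12685,  q_5=6·92+17=569
a_6=5:  p_6=5·12685+2051=65476,  q_6=5·569+92=2937
a_7=2:  p_7=2·65476+12685=143637,  q_7=2·2937+569=6443
a_8=2:  p_8=2·143637+65476=352750,  q_8=2·6443+2937=15823
a_9=3:  p_9=3·352750+143637=1201887,  q_9=3·15823+6443=53912
(x₁, y₁) = (1201887, 53912);  1201887² − 497·53912² = 1 ✓
(1201887+53912√497)^2 = 2889064721537 + 129592263888√497
(1201887+53912√497)^3 = 6944658661946678751 + 311510514535059400√497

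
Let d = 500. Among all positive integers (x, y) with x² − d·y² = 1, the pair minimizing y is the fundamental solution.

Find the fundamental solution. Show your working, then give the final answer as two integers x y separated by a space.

[22; 2,1,3,2,1,…,1,2,44] for √500; ℓ=14 ⇒ convergent index 13
step 0: (22, 1)  from 22·(1,0) + (0,1)
…
step 6: (1364, 61)  from 1·(805,36) + (559,25)
…
step 12: (335522, 15005)  from 1·(259205,11592) + (76317,3413)
step 13: (930249, 41602)  from 2·(335522,15005) + (259205,11592)
→ (930249, 41602).  Check: 930249²=865363202001, 500·41602²=865363202000, difference 1.

930249 41602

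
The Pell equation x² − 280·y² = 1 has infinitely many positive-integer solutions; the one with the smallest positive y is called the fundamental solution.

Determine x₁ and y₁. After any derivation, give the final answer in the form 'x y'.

√280 = [16; 1,2,1,2,1,32, …], period ℓ=6 (even) → k=5
a_0=16:  p_0=16·1+0=16,  q_0=16·0+1=1
a_1=1:  p_1=1·16+1=17,  q_1=1·1+0=1
a_2=2:  p_2=2·17+16=50,  q_2=2·1+1=3
a_3=1:  p_3=1·50+17=67,  q_3=1·3+1=4
a_4=2:  p_4=2·67+50=184,  q_4=2·4+3=11
a_5=1:  p_5=1·184+67=251,  q_5=1·11+4=15
(x₁, y₁) = (251, 15);  251² − 280·15² = 1 ✓

251 15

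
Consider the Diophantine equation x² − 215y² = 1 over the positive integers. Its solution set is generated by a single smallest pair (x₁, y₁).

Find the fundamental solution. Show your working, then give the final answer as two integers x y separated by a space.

44 3

√215 = [14; 1,1,1,28, …], period ℓ=4 (even) → k=3
i=0: a=14 ⇒ p=14, q=1
i=1: a=1 ⇒ p=15, q=1
i=2: a=1 ⇒ p=29, q=2
i=3: a=1 ⇒ p=44, q=3
fundamental: x₁=44, y₁=3  (since 1936 − 215·9 = 1)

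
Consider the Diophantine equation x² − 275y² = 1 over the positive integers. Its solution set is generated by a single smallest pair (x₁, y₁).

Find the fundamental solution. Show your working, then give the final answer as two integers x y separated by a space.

199 12

√275 → a₀=16, period (1,1,2,1,1,32); ℓ=6 even so k=5
step 0: (16, 1)  from 16·(1,0) + (0,1)
step 1: (17, 1)  from 1·(16,1) + (1,0)
step 2: (33, 2)  from 1·(17,1) + (16,1)
step 3: (83, 5)  from 2·(33,2) + (17,1)
step 4: (116, 7)  from 1·(83,5) + (33,2)
step 5: (199, 12)  from 1·(116,7) + (83,5)
(x₁, y₁) = (199, 12);  199² − 275·12² = 1 ✓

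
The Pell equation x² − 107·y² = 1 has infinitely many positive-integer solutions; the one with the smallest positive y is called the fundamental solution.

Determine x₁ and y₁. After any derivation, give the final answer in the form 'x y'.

√107 = [10; 2,1,9,1,2,20, …], period ℓ=6 (even) → k=5
k=0  a_k=10  p_k/q_k = 10/1
…
k=2  a_k=1  p_k/q_k = 31/3
…
k=4  a_k=1  p_k/q_k = 331/32
k=5  a_k=2  p_k/q_k = 962/93
→ (962, 93).  Check: 962²=925444, 107·93²=925443, difference 1.

962 93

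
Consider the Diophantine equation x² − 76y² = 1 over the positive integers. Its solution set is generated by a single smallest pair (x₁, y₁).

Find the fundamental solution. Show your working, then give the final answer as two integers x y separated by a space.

57799 6630

[8; 1,2,1,1,5,4,5,1,1,2,1,16] for √76; ℓ=12 ⇒ convergent index 11
i=0: a=8 ⇒ p=8, q=1
…
i=2: a=2 ⇒ p=26, q=3
i=3: a=1 ⇒ p=35, q=4
…
i=7: a=5 ⇒ p=7445, q=854
…
i=10: a=2 ⇒ p=41488, q=4759
i=11: a=1 ⇒ p=57799, q=6630
fundamental: x₁=57799, y₁=6630  (since 3340724401 − 76·43956900 = 1)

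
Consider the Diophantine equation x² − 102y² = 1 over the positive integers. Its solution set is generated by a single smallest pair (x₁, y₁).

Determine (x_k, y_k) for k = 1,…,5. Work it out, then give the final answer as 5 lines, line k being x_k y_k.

101 10
20401 2020
4120901 408030
832401601 82420040
168141002501 16648440050

[10; 10,20] for √102; ℓ=2 ⇒ convergent index 1
step 0: (10, 1)  from 10·(1,0) + (0,1)
step 1: (101, 10)  from 10·(10,1) + (1,0)
(x₁, y₁) = (101, 10);  101² − 102·10² = 1 ✓
n=2: (101,10)∘(101,10) = (101·101+102·10·10, 101·10+10·101) = (20401,2020)
n=3: (20401,2020)∘(101,10) = (101·20401+102·10·2020, 101·2020+10·20401) = (4120901,408030)
n=4: (4120901,408030)∘(101,10) = (101·4120901+102·10·408030, 101·408030+10·4120901) = (832401601,82420040)
n=5: (832401601,82420040)∘(101,10) = (101·832401601+102·10·82420040, 101·82420040+10·832401601) = (168141002501,16648440050)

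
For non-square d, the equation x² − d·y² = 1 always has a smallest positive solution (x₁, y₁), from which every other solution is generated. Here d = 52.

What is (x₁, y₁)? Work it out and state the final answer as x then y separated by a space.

649 90

[7; 4,1,2,1,4,14] for √52; ℓ=6 ⇒ convergent index 5
i=0: a=7 ⇒ p=7, q=1
…
i=2: a=1 ⇒ p=36, q=5
i=3: a=2 ⇒ p=101, q=14
i=4: a=1 ⇒ p=137, q=19
i=5: a=4 ⇒ p=649, q=90
→ (649, 90).  Check: 649²=421201, 52·90²=421200, difference 1.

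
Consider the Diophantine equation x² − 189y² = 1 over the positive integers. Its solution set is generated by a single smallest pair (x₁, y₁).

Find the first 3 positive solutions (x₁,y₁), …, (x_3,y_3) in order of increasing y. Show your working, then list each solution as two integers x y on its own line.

55 4
6049 440
665335 48396

[13; 1,2,1,26] for √189; ℓ=4 ⇒ convergent index 3
a_0=13:  p_0=13·1+0=13,  q_0=13·0+1=1
…
a_2=2:  p_2=2·14+13=41,  q_2=2·1+1=3
a_3=1:  p_3=1·41+14=55,  q_3=1·3+1=4
→ (55, 4).  Check: 55²=3025, 189·4²=3024, difference 1.
(x_2, y_2) = (55·55 + 189·4·4, 55·4 + 4·55) = (6049, 440)
(x_3, y_3) = (55·6049 + 189·4·440, 55·440 + 4·6049) = (665335, 48396)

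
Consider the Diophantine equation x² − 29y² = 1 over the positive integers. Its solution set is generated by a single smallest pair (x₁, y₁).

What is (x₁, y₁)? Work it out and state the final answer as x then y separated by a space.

9801 1820

√29 → a₀=5, period (2,1,1,2,10); ℓ=5 odd so k=9
step 0: (5, 1)  from 5·(1,0) + (0,1)
…
step 3: (27, 5)  from 1·(16,3) + (11,2)
step 4: (70, 13)  from 2·(27,5) + (16,3)
…
step 6: (1524, 283)  from 2·(727,135) + (70,13)
step 7: (2251, 418)  from 1·(1524,283) + (727,135)
step 8: (3775, 701)  from 1·(2251,418) + (1524,283)
step 9: (9801, 1820)  from 2·(3775,701) + (2251,418)
fundamental: x₁=9801, y₁=1820  (since 96059601 − 29·3312400 = 1)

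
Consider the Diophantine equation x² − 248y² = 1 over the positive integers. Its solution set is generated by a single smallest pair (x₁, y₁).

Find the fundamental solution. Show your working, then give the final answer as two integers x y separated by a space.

[15; 1,2,1,30] for √248; ℓ=4 ⇒ convergent index 3
k=0  a_k=15  p_k/q_k = 15/1
k=1  a_k=1  p_k/q_k = 16/1
k=2  a_k=2  p_k/q_k = 47/3
k=3  a_k=1  p_k/q_k = 63/4
→ (63, 4).  Check: 63²=3969, 248·4²=3968, difference 1.

63 4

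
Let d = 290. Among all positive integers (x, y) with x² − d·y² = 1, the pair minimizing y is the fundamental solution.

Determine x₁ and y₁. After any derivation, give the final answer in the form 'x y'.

√290 → a₀=17, period (34); ℓ=1 odd so k=1
a_0=17:  p_0=17·1+0=17,  q_0=17·0+1=1
a_1=34:  p_1=34·17+1=579,  q_1=34·1+0=34
fundamental: x₁=579, y₁=34  (since 335241 − 290·1156 = 1)

579 34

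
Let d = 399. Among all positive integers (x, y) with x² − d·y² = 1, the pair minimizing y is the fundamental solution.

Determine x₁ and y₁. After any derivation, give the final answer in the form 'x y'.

20 1

√399 = [19; 1,38, …], period ℓ=2 (even) → k=1
k=0  a_k=19  p_k/q_k = 19/1
k=1  a_k=1  p_k/q_k = 20/1
(x₁, y₁) = (20, 1);  20² − 399·1² = 1 ✓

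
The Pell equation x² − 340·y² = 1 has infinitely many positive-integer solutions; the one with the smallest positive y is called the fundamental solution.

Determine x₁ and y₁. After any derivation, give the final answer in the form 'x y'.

√340 → a₀=18, period (2,3,1,1,1,…,3,2,36); ℓ=14 even so k=13
step 0: (18, 1)  from 18·(1,0) + (0,1)
step 1: (37, 2)  from 2·(18,1) + (1,0)
…
step 3: (166, 9)  from 1·(129,7) + (37,2)
step 4: (295, 16)  from 1·(166,9) + (129,7)
…
step 6: (756, 41)  from 1·(461,25) + (295,16)
step 7: (6509, 353)  from 8·(756,41) + (461,25)
…
step 9: (13774, 747)  from 1·(7265,394) + (6509,353)
step 10: (21039, 1141)  from 1·(13774,747) + (7265,394)
step 11: (34813, 1888)  from 1·(21039,1141) + (13774,747)
step 12: (125478, 6805)  from 3·(34813,1888) + (21039,1141)
step 13: (285769, 15498)  from 2·(125478,6805) + (34813,1888)
fundamental: x₁=285769, y₁=15498  (since 81663921361 − 340·240188004 = 1)

285769 15498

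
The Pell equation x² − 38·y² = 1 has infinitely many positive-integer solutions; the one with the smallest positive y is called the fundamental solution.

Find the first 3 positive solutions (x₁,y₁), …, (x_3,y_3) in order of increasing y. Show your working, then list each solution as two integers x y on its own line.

[6; 6,12] for √38; ℓ=2 ⇒ convergent index 1
a_0=6:  p_0=6·1+0=6,  q_0=6·0+1=1
a_1=6:  p_1=6·6+1=37,  q_1=6·1+0=6
→ (37, 6).  Check: 37²=1369, 38·6²=1368, difference 1.
k=2:  x_2 = 37·37+38·6·6 = 2737,  y_2 = 37·6+6·37 = 444
k=3:  x_3 = 37·2737+38·6·444 = 202501,  y_3 = 37·444+6·2737 = 32850

37 6
2737 444
202501 32850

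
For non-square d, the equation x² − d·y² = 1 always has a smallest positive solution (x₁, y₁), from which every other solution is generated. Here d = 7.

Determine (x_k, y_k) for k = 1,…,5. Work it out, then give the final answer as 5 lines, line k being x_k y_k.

8 3
127 48
2024 765
32257 12192
514088 194307

[2; 1,1,1,4] for √7; ℓ=4 ⇒ convergent index 3
a_0=2:  p_0=2·1+0=2,  q_0=2·0+1=1
a_1=1:  p_1=1·2+1=3,  q_1=1·1+0=1
a_2=1:  p_2=1·3+2=5,  q_2=1·1+1=2
a_3=1:  p_3=1·5+3=8,  q_3=1·2+1=3
(x₁, y₁) = (8, 3);  8² − 7·3² = 1 ✓
n=2: (8,3)∘(8,3) = (8·8+7·3·3, 8·3+3·8) = (127,48)
n=3: (127,48)∘(8,3) = (8·127+7·3·48, 8·48+3·127) = (2024,765)
n=4: (2024,765)∘(8,3) = (8·2024+7·3·765, 8·765+3·2024) = (32257,12192)
n=5: (32257,12192)∘(8,3) = (8·32257+7·3·12192, 8·12192+3·32257) = (514088,194307)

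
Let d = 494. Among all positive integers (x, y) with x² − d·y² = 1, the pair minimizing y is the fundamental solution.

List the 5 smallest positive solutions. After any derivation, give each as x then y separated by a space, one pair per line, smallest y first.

d=494: √d = [22; 4,2,2,1,2,1,2,2,4,44] (ℓ=10, even), read p_9/q_9
step 0: (22, 1)  from 22·(1,0) + (0,1)
…
step 7: (6979, 314)  from 2·(2556,115) + (1867,84)
step 8: (16514, 743)  from 2·(6979,314) + (2556,115)
step 9: (73035, 3286)  from 4·(16514,743) + (6979,314)
(x₁, y₁) = (73035, 3286);  73035² − 494·3286² = 1 ✓
k=2:  x_2 = 73035·73035+494·3286·3286 = 10668222449,  y_2 = 73035·3286+3286·73035 = 479986020
k=3:  x_3 = 73035·10668222449+494·3286·479986020 = 1558307253052395,  y_3 = 73035·479986020+3286·10668222449 = 70111557938114
k=4:  x_4 = 73035·1558307253052395+494·3286·70111557938114 = 227621940442695115201,  y_4 = 73035·70111557938114+3286·1558307253052395 = 10241195267540325960
k=5:  x_5 = 73035·227621940442695115201+494·3286·10241195267540325960 = 33248736838906168224357675,  y_5 = 73035·10241195267540325960+3286·227621940442695115201 = 1495931392659503855039086

73035 3286
10668222449 479986020
1558307253052395 70111557938114
227621940442695115201 10241195267540325960
33248736838906168224357675 1495931392659503855039086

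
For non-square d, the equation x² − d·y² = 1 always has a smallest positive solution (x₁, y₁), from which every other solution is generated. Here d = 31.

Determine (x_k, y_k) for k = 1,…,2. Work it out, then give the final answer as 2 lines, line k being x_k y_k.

1520 273
4620799 829920

√31 = [5; 1,1,3,5,3,1,1,10, …], period ℓ=8 (even) → k=7
i=0: a=5 ⇒ p=5, q=1
i=1: a=1 ⇒ p=6, q=1
i=2: a=1 ⇒ p=11, q=2
i=3: a=3 ⇒ p=39, q=7
i=4: a=5 ⇒ p=206, q=37
i=5: a=3 ⇒ p=657, q=118
i=6: a=1 ⇒ p=863, q=155
i=7: a=1 ⇒ p=1520, q=273
(x₁, y₁) = (1520, 273);  1520² − 31·273² = 1 ✓
n=2: (1520,273)∘(1520,273) = (1520·1520+31·273·273, 1520·273+273·1520) = (4620799,829920)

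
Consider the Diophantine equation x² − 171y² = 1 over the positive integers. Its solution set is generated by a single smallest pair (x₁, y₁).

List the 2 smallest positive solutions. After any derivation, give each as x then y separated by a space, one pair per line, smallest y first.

d=171: √d = [13; 13,26] (ℓ=2, even), read p_1/q_1
i=0: a=13 ⇒ p=13, q=1
i=1: a=13 ⇒ p=170, q=13
(x₁, y₁) = (170, 13);  170² − 171·13² = 1 ✓
(x_2, y_2) = (170·170 + 171·13·13, 170·13 + 13·170) = (57799, 4420)

170 13
57799 4420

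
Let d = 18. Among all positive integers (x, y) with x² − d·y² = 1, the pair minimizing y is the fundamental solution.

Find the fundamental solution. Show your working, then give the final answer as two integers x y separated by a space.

17 4

√18 = [4; 4,8, …], period ℓ=2 (even) → k=1
a_0=4:  p_0=4·1+0=4,  q_0=4·0+1=1
a_1=4:  p_1=4·4+1=17,  q_1=4·1+0=4
(x₁, y₁) = (17, 4);  17² − 18·4² = 1 ✓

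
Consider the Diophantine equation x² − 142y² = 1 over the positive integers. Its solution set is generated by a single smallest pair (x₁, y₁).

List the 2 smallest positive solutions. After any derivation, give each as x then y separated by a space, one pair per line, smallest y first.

d=142: √d = [11; 1,10,1,22] (ℓ=4, even), read p_3/q_3
k=0  a_k=11  p_k/q_k = 11/1
…
k=2  a_k=10  p_k/q_k = 131/11
k=3  a_k=1  p_k/q_k = 143/12
(x₁, y₁) = (143, 12);  143² − 142·12² = 1 ✓
(143+12√142)^2 = 40897 + 3432√142

143 12
40897 3432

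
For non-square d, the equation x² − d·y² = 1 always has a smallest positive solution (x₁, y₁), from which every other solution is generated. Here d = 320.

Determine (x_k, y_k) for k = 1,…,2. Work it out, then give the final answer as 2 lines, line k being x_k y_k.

161 9
51841 2898

d=320: √d = [17; 1,7,1,34] (ℓ=4, even), read p_3/q_3
a_0=17:  p_0=17·1+0=17,  q_0=17·0+1=1
a_1=1:  p_1=1·17+1=18,  q_1=1·1+0=1
a_2=7:  p_2=7·18+17=143,  q_2=7·1+1=8
a_3=1:  p_3=1·143+18=161,  q_3=1·8+1=9
→ (161, 9).  Check: 161²=25921, 320·9²=25920, difference 1.
k=2:  x_2 = 161·161+320·9·9 = 51841,  y_2 = 161·9+9·161 = 2898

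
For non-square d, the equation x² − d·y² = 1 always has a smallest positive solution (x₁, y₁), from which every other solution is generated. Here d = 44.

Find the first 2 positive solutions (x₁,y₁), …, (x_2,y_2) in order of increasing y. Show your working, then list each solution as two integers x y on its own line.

199 30
79201 11940

d=44: √d = [6; 1,1,1,2,1,1,1,12] (ℓ=8, even), read p_7/q_7
a_0=6:  p_0=6·1+0=6,  q_0=6·0+1=1
a_1=1:  p_1=1·6+1=7,  q_1=1·1+0=1
a_2=1:  p_2=1·7+6=13,  q_2=1·1+1=2
a_3=1:  p_3=1·13+7=20,  q_3=1·2+1=3
a_4=2:  p_4=2·20+13=53,  q_4=2·3+2=8
a_5=1:  p_5=1·53+20=73,  q_5=1·8+3=11
a_6=1:  p_6=1·73+53=126,  q_6=1·11+8=19
a_7=1:  p_7=1·126+73=199,  q_7=1·19+11=30
→ (199, 30).  Check: 199²=39601, 44·30²=39600, difference 1.
(199+30√44)^2 = 79201 + 11940√44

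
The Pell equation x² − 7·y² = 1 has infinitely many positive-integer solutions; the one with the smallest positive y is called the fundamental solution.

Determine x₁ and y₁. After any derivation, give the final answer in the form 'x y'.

√7 = [2; 1,1,1,4, …], period ℓ=4 (even) → k=3
a_0=2:  p_0=2·1+0=2,  q_0=2·0+1=1
a_1=1:  p_1=1·2+1=3,  q_1=1·1+0=1
a_2=1:  p_2=1·3+2=5,  q_2=1·1+1=2
a_3=1:  p_3=1·5+3=8,  q_3=1·2+1=3
→ (8, 3).  Check: 8²=64, 7·3²=63, difference 1.

8 3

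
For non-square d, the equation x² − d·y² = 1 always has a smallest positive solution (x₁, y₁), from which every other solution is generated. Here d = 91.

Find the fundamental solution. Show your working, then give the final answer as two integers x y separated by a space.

1574 165

√91 → a₀=9, period (1,1,5,1,5,1,1,18); ℓ=8 even so k=7
i=0: a=9 ⇒ p=9, q=1
…
i=2: a=1 ⇒ p=19, q=2
i=3: a=5 ⇒ p=105, q=11
i=4: a=1 ⇒ p=124, q=13
i=5: a=5 ⇒ p=725, q=76
i=6: a=1 ⇒ p=849, q=89
i=7: a=1 ⇒ p=1574, q=165
fundamental: x₁=1574, y₁=165  (since 2477476 − 91·27225 = 1)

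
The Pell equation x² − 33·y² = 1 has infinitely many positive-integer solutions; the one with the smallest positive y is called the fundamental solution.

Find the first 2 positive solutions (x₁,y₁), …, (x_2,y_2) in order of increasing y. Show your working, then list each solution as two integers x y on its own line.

23 4
1057 184

√33 → a₀=5, period (1,2,1,10); ℓ=4 even so k=3
k=0  a_k=5  p_k/q_k = 5/1
k=1  a_k=1  p_k/q_k = 6/1
k=2  a_k=2  p_k/q_k = 17/3
k=3  a_k=1  p_k/q_k = 23/4
(x₁, y₁) = (23, 4);  23² − 33·4² = 1 ✓
(23+4√33)^2 = 1057 + 184√33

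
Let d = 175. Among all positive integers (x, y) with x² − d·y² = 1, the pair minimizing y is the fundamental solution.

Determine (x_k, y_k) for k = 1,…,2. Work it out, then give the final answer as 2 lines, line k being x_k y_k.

d=175: √d = [13; 4,2,1,2,4,26] (ℓ=6, even), read p_5/q_5
k=0  a_k=13  p_k/q_k = 13/1
…
k=2  a_k=2  p_k/q_k = 119/9
k=3  a_k=1  p_k/q_k = 172/13
k=4  a_k=2  p_k/q_k = 463/35
k=5  a_k=4  p_k/q_k = 2024/153
(x₁, y₁) = (2024, 153);  2024² − 175·153² = 1 ✓
n=2: (2024,153)∘(2024,153) = (2024·2024+175·153·153, 2024·153+153·2024) = (8193151,619344)

2024 153
8193151 619344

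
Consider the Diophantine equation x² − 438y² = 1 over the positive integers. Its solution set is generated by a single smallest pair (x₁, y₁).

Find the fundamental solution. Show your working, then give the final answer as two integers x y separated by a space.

d=438: √d = [20; 1,12,1,40] (ℓ=4, even), read p_3/q_3
a_0=20:  p_0=20·1+0=20,  q_0=20·0+1=1
a_1=1:  p_1=1·20+1=21,  q_1=1·1+0=1
a_2=12:  p_2=12·21+20=272,  q_2=12·1+1=13
a_3=1:  p_3=1·272+21=293,  q_3=1·13+1=14
fundamental: x₁=293, y₁=14  (since 85849 − 438·196 = 1)

293 14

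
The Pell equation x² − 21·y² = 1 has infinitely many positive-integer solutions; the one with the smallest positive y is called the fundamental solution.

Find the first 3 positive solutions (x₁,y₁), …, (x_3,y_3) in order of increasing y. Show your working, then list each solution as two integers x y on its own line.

55 12
6049 1320
665335 145188

√21 → a₀=4, period (1,1,2,1,1,8); ℓ=6 even so k=5
step 0: (4, 1)  from 4·(1,0) + (0,1)
…
step 2: (9, 2)  from 1·(5,1) + (4,1)
step 3: (23, 5)  from 2·(9,2) + (5,1)
step 4: (32, 7)  from 1·(23,5) + (9,2)
step 5: (55, 12)  from 1·(32,7) + (23,5)
→ (55, 12).  Check: 55²=3025, 21·12²=3024, difference 1.
(x_2, y_2) = (55·55 + 21·12·12, 55·12 + 12·55) = (6049, 1320)
(x_3, y_3) = (55·6049 + 21·12·1320, 55·1320 + 12·6049) = (665335, 145188)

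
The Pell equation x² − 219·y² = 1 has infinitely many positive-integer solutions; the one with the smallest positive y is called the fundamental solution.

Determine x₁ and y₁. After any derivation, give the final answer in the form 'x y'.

74 5

√219 = [14; 1,3,1,28, …], period ℓ=4 (even) → k=3
i=0: a=14 ⇒ p=14, q=1
…
i=2: a=3 ⇒ p=59, q=4
i=3: a=1 ⇒ p=74, q=5
(x₁, y₁) = (74, 5);  74² − 219·5² = 1 ✓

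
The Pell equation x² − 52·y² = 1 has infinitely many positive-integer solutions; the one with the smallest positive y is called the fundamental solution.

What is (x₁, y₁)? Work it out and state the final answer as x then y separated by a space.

√52 → a₀=7, period (4,1,2,1,4,14); ℓ=6 even so k=5
k=0  a_k=7  p_k/q_k = 7/1
…
k=2  a_k=1  p_k/q_k = 36/5
…
k=4  a_k=1  p_k/q_k = 137/19
k=5  a_k=4  p_k/q_k = 649/90
→ (649, 90).  Check: 649²=421201, 52·90²=421200, difference 1.

649 90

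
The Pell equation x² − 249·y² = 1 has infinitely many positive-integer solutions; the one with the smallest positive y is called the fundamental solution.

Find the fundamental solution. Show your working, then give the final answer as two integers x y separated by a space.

8553815 542076

d=249: √d = [15; 1,3,1,1,5,…,3,1,30] (ℓ=16, even), read p_15/q_15
k=0  a_k=15  p_k/q_k = 15/1
k=1  a_k=1  p_k/q_k = 16/1
k=2  a_k=3  p_k/q_k = 63/4
k=3  a_k=1  p_k/q_k = 79/5
k=4  a_k=1  p_k/q_k = 142/9
k=5  a_k=5  p_k/q_k = 789/50
…
k=7  a_k=3  p_k/q_k = 3582/227
…
k=14  a_k=3  p_k/q_k = 6669699/422675
k=15  a_k=1  p_k/q_k = 8553815/542076
fundamental: x₁=8553815, y₁=542076  (since 73167751054225 − 249·293846389776 = 1)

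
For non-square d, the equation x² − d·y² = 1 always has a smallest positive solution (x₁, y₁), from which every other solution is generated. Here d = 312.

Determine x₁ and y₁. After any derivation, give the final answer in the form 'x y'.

d=312: √d = [17; 1,1,1,34] (ℓ=4, even), read p_3/q_3
i=0: a=17 ⇒ p=17, q=1
i=1: a=1 ⇒ p=18, q=1
i=2: a=1 ⇒ p=35, q=2
i=3: a=1 ⇒ p=53, q=3
(x₁, y₁) = (53, 3);  53² − 312·3² = 1 ✓

53 3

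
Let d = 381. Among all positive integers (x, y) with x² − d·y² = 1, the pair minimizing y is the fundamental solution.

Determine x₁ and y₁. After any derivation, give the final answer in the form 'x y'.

1015 52

√381 → a₀=19, period (1,1,12,1,1,38); ℓ=6 even so k=5
a_0=19:  p_0=19·1+0=19,  q_0=19·0+1=1
…
a_3=12:  p_3=12·39+20=488,  q_3=12·2+1=25
a_4=1:  p_4=1·488+39=527,  q_4=1·25+2=27
a_5=1:  p_5=1·527+488=1015,  q_5=1·27+25=52
→ (1015, 52).  Check: 1015²=1030225, 381·52²=1030224, difference 1.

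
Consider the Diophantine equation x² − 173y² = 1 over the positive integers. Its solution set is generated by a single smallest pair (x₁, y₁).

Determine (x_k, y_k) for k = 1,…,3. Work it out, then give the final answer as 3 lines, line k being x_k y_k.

√173 → a₀=13, period (6,1,1,6,26); ℓ=5 odd so k=9
k=0  a_k=13  p_k/q_k = 13/1
…
k=2  a_k=1  p_k/q_k = 92/7
…
k=8  a_k=1  p_k/q_k = 382343/29069
k=9  a_k=6  p_k/q_k = 2499849/190060
(x₁, y₁) = (2499849, 190060);  2499849² − 173·190060² = 1 ✓
k=2:  x_2 = 2499849·2499849+173·190060·190060 = 12498490045601,  y_2 = 2499849·190060+190060·2499849 = 950242601880
k=3:  x_3 = 2499849·12498490045601+173·190060·950242601880 = 62488675684008728649,  y_3 = 2499849·950242601880+190060·12498490045601 = 4750926036134042180

2499849 190060
12498490045601 950242601880
62488675684008728649 4750926036134042180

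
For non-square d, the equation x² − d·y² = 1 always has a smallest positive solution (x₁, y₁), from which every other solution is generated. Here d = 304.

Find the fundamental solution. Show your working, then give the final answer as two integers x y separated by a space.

√304 = [17; 2,3,2,1,1,1,1,1,2,3,2,34, …], period ℓ=12 (even) → k=11
k=0  a_k=17  p_k/q_k = 17/1
…
k=3  a_k=2  p_k/q_k = 279/16
…
k=5  a_k=1  p_k/q_k = 680/39
…
k=7  a_k=1  p_k/q_k = 1761/101
k=8  a_k=1  p_k/q_k = 2842/163
k=9  a_k=2  p_k/q_k = 7445/427
k=10  a_k=3  p_k/q_k = 25177/1444
k=11  a_k=2  p_k/q_k = 57799/3315
fundamental: x₁=57799, y₁=3315  (since 3340724401 − 304·10989225 = 1)

57799 3315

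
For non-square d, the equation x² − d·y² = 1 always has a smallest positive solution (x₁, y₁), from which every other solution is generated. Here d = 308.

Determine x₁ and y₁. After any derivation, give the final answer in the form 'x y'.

351 20

√308 → a₀=17, period (1,1,4,1,1,34); ℓ=6 even so k=5
k=0  a_k=17  p_k/q_k = 17/1
…
k=4  a_k=1  p_k/q_k = 193/11
k=5  a_k=1  p_k/q_k = 351/20
fundamental: x₁=351, y₁=20  (since 123201 − 308·400 = 1)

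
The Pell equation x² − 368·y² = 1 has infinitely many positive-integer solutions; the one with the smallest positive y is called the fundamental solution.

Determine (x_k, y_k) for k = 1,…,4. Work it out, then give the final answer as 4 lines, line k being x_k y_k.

√368 = [19; 5,2,5,38, …], period ℓ=4 (even) → k=3
i=0: a=19 ⇒ p=19, q=1
…
i=2: a=2 ⇒ p=211, q=11
i=3: a=5 ⇒ p=1151, q=60
fundamental: x₁=1151, y₁=60  (since 1324801 − 368·3600 = 1)
n=2: (1151,60)∘(1151,60) = (1151·1151+368·60·60, 1151·60+60·1151) = (2649601,138120)
n=3: (2649601,138120)∘(1151,60) = (1151·2649601+368·60·138120, 1151·138120+60·2649601) = (6099380351,317952180)
n=4: (6099380351,317952180)∘(1151,60) = (1151·6099380351+368·60·317952180, 1151·317952180+60·6099380351) = (14040770918401,731925780240)

1151 60
2649601 138120
6099380351 317952180
14040770918401 731925780240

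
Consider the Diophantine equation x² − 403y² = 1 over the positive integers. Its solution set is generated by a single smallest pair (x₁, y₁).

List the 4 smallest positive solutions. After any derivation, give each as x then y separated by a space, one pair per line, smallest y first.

669878 33369
897473069767 44706317964
1202394930058086974 59895557730143415
1610915821914004898868577 80245432842261314788776

√403 = [20; 13,2,1,3,1,3,1,2,13,40, …], period ℓ=10 (even) → k=9
i=0: a=20 ⇒ p=20, q=1
…
i=8: a=2 ⇒ p=50147, q=2498
i=9: a=13 ⇒ p=669878, q=33369
fundamental: x₁=669878, y₁=33369  (since 448736534884 − 403·1113490161 = 1)
(669878+33369√403)^2 = 897473069767 + 44706317964√403
(669878+33369√403)^3 = 1202394930058086974 + 59895557730143415√403
(669878+33369√403)^4 = 1610915821914004898868577 + 80245432842261314788776√403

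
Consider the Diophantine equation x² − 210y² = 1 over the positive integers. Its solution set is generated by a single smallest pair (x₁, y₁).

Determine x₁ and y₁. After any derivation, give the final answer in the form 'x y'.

√210 → a₀=14, period (2,28); ℓ=2 even so k=1
step 0: (14, 1)  from 14·(1,0) + (0,1)
step 1: (29, 2)  from 2·(14,1) + (1,0)
(x₁, y₁) = (29, 2);  29² − 210·2² = 1 ✓

29 2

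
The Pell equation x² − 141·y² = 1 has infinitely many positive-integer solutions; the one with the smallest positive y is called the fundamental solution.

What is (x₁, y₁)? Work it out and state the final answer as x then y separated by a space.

√141 = [11; 1,6,1,22, …], period ℓ=4 (even) → k=3
a_0=11:  p_0=11·1+0=11,  q_0=11·0+1=1
a_1=1:  p_1=1·11+1=12,  q_1=1·1+0=1
a_2=6:  p_2=6·12+11=83,  q_2=6·1+1=7
a_3=1:  p_3=1·83+12=95,  q_3=1·7+1=8
fundamental: x₁=95, y₁=8  (since 9025 − 141·64 = 1)

95 8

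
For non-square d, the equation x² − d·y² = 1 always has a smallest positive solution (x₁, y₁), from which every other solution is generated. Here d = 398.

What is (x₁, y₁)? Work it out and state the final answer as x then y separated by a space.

399 20

d=398: √d = [19; 1,18,1,38] (ℓ=4, even), read p_3/q_3
k=0  a_k=19  p_k/q_k = 19/1
…
k=2  a_k=18  p_k/q_k = 379/19
k=3  a_k=1  p_k/q_k = 399/20
fundamental: x₁=399, y₁=20  (since 159201 − 398·400 = 1)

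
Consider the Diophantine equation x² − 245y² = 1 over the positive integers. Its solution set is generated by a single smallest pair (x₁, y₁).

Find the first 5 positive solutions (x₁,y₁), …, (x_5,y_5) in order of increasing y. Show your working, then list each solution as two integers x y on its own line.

√245 = [15; 1,1,1,7,6,7,1,1,1,30, …], period ℓ=10 (even) → k=9
step 0: (15, 1)  from 15·(1,0) + (0,1)
…
step 3: (47, 3)  from 1·(31,2) + (16,1)
…
step 5: (2207, 141)  from 6·(360,23) + (47,3)
…
step 7: (18016, 1151)  from 1·(15809,1010) + (2207,141)
step 8: (33825, 2161)  from 1·(18016,1151) + (15809,1010)
step 9: (51841, 3312)  from 1·(33825,2161) + (18016,1151)
fundamental: x₁=51841, y₁=3312  (since 2687489281 − 245·10969344 = 1)
(51841+3312√245)^2 = 5374978561 + 343394784√245
(51841+3312√245)^3 = 557288527109761 + 35603857991376√245
(51841+3312√245)^4 = 57780789062419261441 + 3691479203918451648√245
(51841+3312√245)^5 = 5990827771012465337616001 + 382739946785069045776560√245

51841 3312
5374978561 343394784
557288527109761 35603857991376
57780789062419261441 3691479203918451648
5990827771012465337616001 382739946785069045776560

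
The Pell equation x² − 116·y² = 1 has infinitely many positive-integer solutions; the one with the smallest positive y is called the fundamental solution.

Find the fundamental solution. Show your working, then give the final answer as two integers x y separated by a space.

9801 910

√116 = [10; 1,3,2,1,4,1,2,3,1,20, …], period ℓ=10 (even) → k=9
i=0: a=10 ⇒ p=10, q=1
…
i=5: a=4 ⇒ p=657, q=61
i=6: a=1 ⇒ p=797, q=74
…
i=8: a=3 ⇒ p=7550, q=701
i=9: a=1 ⇒ p=9801, q=910
→ (9801, 910).  Check: 9801²=96059601, 116·910²=96059600, difference 1.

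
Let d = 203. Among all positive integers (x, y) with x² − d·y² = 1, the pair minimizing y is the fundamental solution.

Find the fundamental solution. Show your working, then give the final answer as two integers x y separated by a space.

57 4

√203 = [14; 4,28, …], period ℓ=2 (even) → k=1
k=0  a_k=14  p_k/q_k = 14/1
k=1  a_k=4  p_k/q_k = 57/4
fundamental: x₁=57, y₁=4  (since 3249 − 203·16 = 1)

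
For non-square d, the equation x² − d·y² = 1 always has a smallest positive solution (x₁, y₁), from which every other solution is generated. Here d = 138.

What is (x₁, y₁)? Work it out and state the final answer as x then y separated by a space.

d=138: √d = [11; 1,2,1,22] (ℓ=4, even), read p_3/q_3
k=0  a_k=11  p_k/q_k = 11/1
…
k=2  a_k=2  p_k/q_k = 35/3
k=3  a_k=1  p_k/q_k = 47/4
(x₁, y₁) = (47, 4);  47² − 138·4² = 1 ✓

47 4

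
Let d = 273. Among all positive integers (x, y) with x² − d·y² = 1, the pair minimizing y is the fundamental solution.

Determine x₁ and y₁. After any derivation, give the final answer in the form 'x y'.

727 44

√273 = [16; 1,1,10,1,1,32, …], period ℓ=6 (even) → k=5
k=0  a_k=16  p_k/q_k = 16/1
k=1  a_k=1  p_k/q_k = 17/1
k=2  a_k=1  p_k/q_k = 33/2
…
k=4  a_k=1  p_k/q_k = 380/23
k=5  a_k=1  p_k/q_k = 727/44
(x₁, y₁) = (727, 44);  727² − 273·44² = 1 ✓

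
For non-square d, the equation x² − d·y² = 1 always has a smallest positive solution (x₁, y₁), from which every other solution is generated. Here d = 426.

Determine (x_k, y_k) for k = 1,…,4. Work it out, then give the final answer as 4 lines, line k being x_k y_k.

88751 4300
15753480001 763258600
2796274207048751 135479928012900
496344264283813920001 24047958181382517200

[20; 1,1,1,3,2,6,2,3,1,1,1,40] for √426; ℓ=12 ⇒ convergent index 11
i=0: a=20 ⇒ p=20, q=1
i=1: a=1 ⇒ p=21, q=1
i=2: a=1 ⇒ p=41, q=2
i=3: a=1 ⇒ p=62, q=3
…
i=5: a=2 ⇒ p=516, q=25
…
i=9: a=1 ⇒ p=31971, q=1549
i=10: a=1 ⇒ p=56780, q=2751
i=11: a=1 ⇒ p=88751, q=4300
→ (88751, 4300).  Check: 88751²=7876740001, 426·4300²=7876740000, difference 1.
n=2: (88751,4300)∘(88751,4300) = (88751·88751+426·4300·4300, 88751·4300+4300·88751) = (15753480001,763258600)
n=3: (15753480001,763258600)∘(88751,4300) = (88751·15753480001+426·4300·763258600, 88751·763258600+4300·15753480001) = (2796274207048751,135479928012900)
n=4: (2796274207048751,135479928012900)∘(88751,4300) = (88751·2796274207048751+426·4300·135479928012900, 88751·135479928012900+4300·2796274207048751) = (496344264283813920001,24047958181382517200)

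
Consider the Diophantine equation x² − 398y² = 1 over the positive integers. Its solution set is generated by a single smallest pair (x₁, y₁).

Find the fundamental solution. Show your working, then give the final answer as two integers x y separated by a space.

399 20

[19; 1,18,1,38] for √398; ℓ=4 ⇒ convergent index 3
step 0: (19, 1)  from 19·(1,0) + (0,1)
…
step 2: (379, 19)  from 18·(20,1) + (19,1)
step 3: (399, 20)  from 1·(379,19) + (20,1)
→ (399, 20).  Check: 399²=159201, 398·20²=159200, difference 1.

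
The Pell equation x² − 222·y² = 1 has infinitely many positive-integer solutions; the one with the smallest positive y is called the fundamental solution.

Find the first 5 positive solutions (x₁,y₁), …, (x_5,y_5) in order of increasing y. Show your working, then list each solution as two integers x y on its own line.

149 10
44401 2980
13231349 888030
3942897601 264629960
1174970253749 78858840050

d=222: √d = [14; 1,8,1,28] (ℓ=4, even), read p_3/q_3
i=0: a=14 ⇒ p=14, q=1
…
i=2: a=8 ⇒ p=134, q=9
i=3: a=1 ⇒ p=149, q=10
(x₁, y₁) = (149, 10);  149² − 222·10² = 1 ✓
(149+10√222)^2 = 44401 + 2980√222
(149+10√222)^3 = 13231349 + 888030√222
(149+10√222)^4 = 3942897601 + 264629960√222
(149+10√222)^5 = 1174970253749 + 78858840050√222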